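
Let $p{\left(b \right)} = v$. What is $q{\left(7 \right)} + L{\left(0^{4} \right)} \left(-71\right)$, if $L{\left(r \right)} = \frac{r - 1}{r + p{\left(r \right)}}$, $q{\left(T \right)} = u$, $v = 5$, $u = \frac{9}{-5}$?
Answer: $\frac{62}{5} \approx 12.4$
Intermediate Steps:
$u = - \frac{9}{5}$ ($u = 9 \left(- \frac{1}{5}\right) = - \frac{9}{5} \approx -1.8$)
$q{\left(T \right)} = - \frac{9}{5}$
$p{\left(b \right)} = 5$
$L{\left(r \right)} = \frac{-1 + r}{5 + r}$ ($L{\left(r \right)} = \frac{r - 1}{r + 5} = \frac{-1 + r}{5 + r}$)
$q{\left(7 \right)} + L{\left(0^{4} \right)} \left(-71\right) = - \frac{9}{5} + \frac{-1 + 0^{4}}{5 + 0^{4}} \left(-71\right) = - \frac{9}{5} + \frac{-1 + 0}{5 + 0} \left(-71\right) = - \frac{9}{5} + \frac{1}{5} \left(-1\right) \left(-71\right) = - \frac{9}{5} - - \frac{71}{5} = - \frac{9}{5} + \frac{71}{5} = \frac{62}{5}$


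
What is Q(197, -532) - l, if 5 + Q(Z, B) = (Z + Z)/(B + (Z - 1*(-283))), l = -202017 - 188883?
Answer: 10163073/26 ≈ 3.9089e+5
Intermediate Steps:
l = -390900
Q(Z, B) = -5 + 2*Z/(283 + B + Z) (Q(Z, B) = -5 + (Z + Z)/(B + (Z - 1*(-283))) = -5 + (2*Z)/(B + (Z + 283)) = -5 + (2*Z)/(B + (283 + Z)) = -5 + (2*Z)/(283 + B + Z) = -5 + 2*Z/(283 + B + Z))
Q(197, -532) - l = (-1415 - 5*(-532) - 3*197)/(283 - 532 + 197) - 1*(-390900) = (-1415 + 2660 - 591)/(-52) + 390900 = -1/52*654 + 390900 = -327/26 + 390900 = 10163073/26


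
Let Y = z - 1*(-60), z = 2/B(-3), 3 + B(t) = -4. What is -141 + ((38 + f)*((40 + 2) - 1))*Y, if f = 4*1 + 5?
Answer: 804499/7 ≈ 1.1493e+5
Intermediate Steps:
B(t) = -7 (B(t) = -3 - 4 = -7)
f = 9 (f = 4 + 5 = 9)
z = -2/7 (z = 2/(-7) = 2*(-1/7) = -2/7 ≈ -0.28571)
Y = 418/7 (Y = -2/7 - 1*(-60) = -2/7 + 60 = 418/7 ≈ 59.714)
-141 + ((38 + f)*((40 + 2) - 1))*Y = -141 + ((38 + 9)*((40 + 2) - 1))*(418/7) = -141 + (47*(42 - 1))*(418/7) = -141 + (47*41)*(418/7) = -141 + 1927*(418/7) = -141 + 805486/7 = 804499/7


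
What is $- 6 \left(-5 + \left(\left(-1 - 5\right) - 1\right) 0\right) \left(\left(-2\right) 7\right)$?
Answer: $-420$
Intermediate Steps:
$- 6 \left(-5 + \left(\left(-1 - 5\right) - 1\right) 0\right) \left(\left(-2\right) 7\right) = - 6 \left(-5 + \left(-6 - 1\right) 0\right) \left(-14\right) = - 6 \left(-5 - 0\right) \left(-14\right) = - 6 \left(-5 + 0\right) \left(-14\right) = \left(-6\right) \left(-5\right) \left(-14\right) = 30 \left(-14\right) = -420$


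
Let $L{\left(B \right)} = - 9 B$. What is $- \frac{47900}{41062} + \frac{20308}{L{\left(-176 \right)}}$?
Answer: $\frac{94751687}{8130276} \approx 11.654$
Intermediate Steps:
$- \frac{47900}{41062} + \frac{20308}{L{\left(-176 \right)}} = - \frac{47900}{41062} + \frac{20308}{\left(-9\right) \left(-176\right)} = \left(-47900\right) \frac{1}{41062} + \frac{20308}{1584} = - \frac{23950}{20531} + 20308 \cdot \frac{1}{1584} = - \frac{23950}{20531} + \frac{5077}{396} = \frac{94751687}{8130276}$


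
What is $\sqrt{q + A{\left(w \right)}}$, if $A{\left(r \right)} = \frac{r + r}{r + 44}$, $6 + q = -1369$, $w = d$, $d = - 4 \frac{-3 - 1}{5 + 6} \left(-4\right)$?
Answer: $\frac{i \sqrt{15162735}}{105} \approx 37.085 i$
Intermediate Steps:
$d = - \frac{64}{11}$ ($d = - 4 \left(- \frac{4}{11}\right) \left(-4\right) = - 4 \left(\left(-4\right) \frac{1}{11}\right) \left(-4\right) = \left(-4\right) \left(- \frac{4}{11}\right) \left(-4\right) = \frac{16}{11} \left(-4\right) = - \frac{64}{11} \approx -5.8182$)
$w = - \frac{64}{11} \approx -5.8182$
$q = -1375$ ($q = -6 - 1369 = -1375$)
$A{\left(r \right)} = \frac{2 r}{44 + r}$
$\sqrt{q + A{\left(w \right)}} = \sqrt{-1375 + 2 \left(- \frac{64}{11}\right) \frac{1}{44 - \frac{64}{11}}} = \sqrt{-1375 + 2 \left(- \frac{64}{11}\right) \frac{1}{\frac{420}{11}}} = \sqrt{-1375 + 2 \left(- \frac{64}{11}\right) \frac{11}{420}} = \sqrt{-1375 - \frac{32}{105}} = \sqrt{- \frac{144407}{105}} = \frac{i \sqrt{15162735}}{105}$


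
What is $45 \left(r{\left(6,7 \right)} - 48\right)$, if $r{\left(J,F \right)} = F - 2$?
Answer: $-1935$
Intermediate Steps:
$r{\left(J,F \right)} = -2 + F$
$45 \left(r{\left(6,7 \right)} - 48\right) = 45 \left(\left(-2 + 7\right) - 48\right) = 45 \left(5 - 48\right) = 45 \left(-43\right) = -1935$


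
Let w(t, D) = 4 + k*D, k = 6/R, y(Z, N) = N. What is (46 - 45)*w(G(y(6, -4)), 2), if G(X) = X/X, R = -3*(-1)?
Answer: 8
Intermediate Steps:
R = 3
G(X) = 1
k = 2 (k = 6/3 = 6*(1/3) = 2)
w(t, D) = 4 + 2*D
(46 - 45)*w(G(y(6, -4)), 2) = (46 - 45)*(4 + 2*2) = 1*(4 + 4) = 1*8 = 8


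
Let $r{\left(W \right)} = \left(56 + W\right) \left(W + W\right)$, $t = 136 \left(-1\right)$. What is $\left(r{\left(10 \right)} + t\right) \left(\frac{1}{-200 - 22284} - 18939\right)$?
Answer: $- \frac{126044045192}{5621} \approx -2.2424 \cdot 10^{7}$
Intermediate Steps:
$t = -136$
$r{\left(W \right)} = 2 W \left(56 + W\right)$ ($r{\left(W \right)} = \left(56 + W\right) 2 W = 2 W \left(56 + W\right)$)
$\left(r{\left(10 \right)} + t\right) \left(\frac{1}{-200 - 22284} - 18939\right) = \left(2 \cdot 10 \left(56 + 10\right) - 136\right) \left(\frac{1}{-200 - 22284} - 18939\right) = \left(2 \cdot 10 \cdot 66 - 136\right) \left(\frac{1}{-22484} - 18939\right) = \left(1320 - 136\right) \left(- \frac{1}{22484} - 18939\right) = 1184 \left(- \frac{425824477}{22484}\right) = - \frac{126044045192}{5621}$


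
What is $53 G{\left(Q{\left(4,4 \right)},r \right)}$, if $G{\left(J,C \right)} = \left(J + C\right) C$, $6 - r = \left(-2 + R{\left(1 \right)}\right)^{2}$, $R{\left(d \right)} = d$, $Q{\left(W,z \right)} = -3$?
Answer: $530$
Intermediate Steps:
$r = 5$ ($r = 6 - \left(-2 + 1\right)^{2} = 6 - \left(-1\right)^{2} = 6 - 1 = 5$)
$G{\left(J,C \right)} = C \left(C + J\right)$ ($G{\left(J,C \right)} = \left(C + J\right) C = C \left(C + J\right)$)
$53 G{\left(Q{\left(4,4 \right)},r \right)} = 53 \cdot 5 \left(5 - 3\right) = 53 \cdot 5 \cdot 2 = 53 \cdot 10 = 530$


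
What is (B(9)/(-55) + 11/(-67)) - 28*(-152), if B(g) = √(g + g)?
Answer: 285141/67 - 3*√2/55 ≈ 4255.8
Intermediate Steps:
B(g) = √2*√g (B(g) = √(2*g) = √2*√g)
(B(9)/(-55) + 11/(-67)) - 28*(-152) = ((√2*√9)/(-55) + 11/(-67)) - 28*(-152) = ((√2*3)*(-1/55) + 11*(-1/67)) + 4256 = ((3*√2)*(-1/55) - 11/67) + 4256 = (-3*√2/55 - 11/67) + 4256 = (-11/67 - 3*√2/55) + 4256 = 285141/67 - 3*√2/55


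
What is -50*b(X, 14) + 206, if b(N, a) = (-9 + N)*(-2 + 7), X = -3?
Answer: 3206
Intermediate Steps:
b(N, a) = -45 + 5*N (b(N, a) = (-9 + N)*5 = -45 + 5*N)
-50*b(X, 14) + 206 = -50*(-45 + 5*(-3)) + 206 = -50*(-45 - 15) + 206 = -50*(-60) + 206 = 3000 + 206 = 3206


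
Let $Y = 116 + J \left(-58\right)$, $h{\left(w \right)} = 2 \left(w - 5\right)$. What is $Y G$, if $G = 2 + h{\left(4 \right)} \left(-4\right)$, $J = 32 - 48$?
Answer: $10440$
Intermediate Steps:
$J = -16$
$h{\left(w \right)} = -10 + 2 w$ ($h{\left(w \right)} = 2 \left(-5 + w\right) = -10 + 2 w$)
$Y = 1044$ ($Y = 116 - -928 = 116 + 928 = 1044$)
$G = 10$ ($G = 2 + \left(-10 + 2 \cdot 4\right) \left(-4\right) = 2 + \left(-10 + 8\right) \left(-4\right) = 2 - -8 = 2 + 8 = 10$)
$Y G = 1044 \cdot 10 = 10440$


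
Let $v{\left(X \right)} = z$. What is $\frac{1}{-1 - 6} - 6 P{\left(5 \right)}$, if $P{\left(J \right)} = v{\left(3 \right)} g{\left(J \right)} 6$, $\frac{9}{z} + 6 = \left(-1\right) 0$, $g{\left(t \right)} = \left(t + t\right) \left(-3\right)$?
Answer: $- \frac{11341}{7} \approx -1620.1$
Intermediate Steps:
$g{\left(t \right)} = - 6 t$ ($g{\left(t \right)} = 2 t \left(-3\right) = - 6 t$)
$z = - \frac{3}{2}$ ($z = \frac{9}{-6 - 0} = \frac{9}{-6 + 0} = \frac{9}{-6} = 9 \left(- \frac{1}{6}\right) = - \frac{3}{2} \approx -1.5$)
$v{\left(X \right)} = - \frac{3}{2}$
$P{\left(J \right)} = 54 J$ ($P{\left(J \right)} = - \frac{3 \left(- 6 J\right)}{2} \cdot 6 = 9 J 6 = 54 J$)
$\frac{1}{-1 - 6} - 6 P{\left(5 \right)} = \frac{1}{-1 - 6} - 6 \cdot 54 \cdot 5 = \frac{1}{-7} - 1620 = - \frac{1}{7} - 1620 = - \frac{11341}{7}$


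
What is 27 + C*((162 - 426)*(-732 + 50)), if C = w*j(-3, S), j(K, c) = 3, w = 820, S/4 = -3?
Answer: 442918107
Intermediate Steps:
S = -12 (S = 4*(-3) = -12)
C = 2460 (C = 820*3 = 2460)
27 + C*((162 - 426)*(-732 + 50)) = 27 + 2460*((162 - 426)*(-732 + 50)) = 27 + 2460*(-264*(-682)) = 27 + 2460*180048 = 27 + 442918080 = 442918107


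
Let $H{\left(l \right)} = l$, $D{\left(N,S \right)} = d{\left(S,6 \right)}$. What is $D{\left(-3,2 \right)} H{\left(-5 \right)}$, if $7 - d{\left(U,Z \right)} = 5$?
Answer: $-10$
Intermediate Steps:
$d{\left(U,Z \right)} = 2$ ($d{\left(U,Z \right)} = 7 - 5 = 2$)
$D{\left(N,S \right)} = 2$
$D{\left(-3,2 \right)} H{\left(-5 \right)} = 2 \left(-5\right) = -10$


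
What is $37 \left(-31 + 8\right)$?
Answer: $-851$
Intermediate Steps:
$37 \left(-31 + 8\right) = 37 \left(-23\right) = -851$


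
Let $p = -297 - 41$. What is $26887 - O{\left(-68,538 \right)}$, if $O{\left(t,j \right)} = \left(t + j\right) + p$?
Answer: $26755$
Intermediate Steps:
$p = -338$ ($p = -297 + \left(-151 + 110\right) = -297 - 41 = -338$)
$O{\left(t,j \right)} = -338 + j + t$ ($O{\left(t,j \right)} = \left(t + j\right) - 338 = \left(j + t\right) - 338 = -338 + j + t$)
$26887 - O{\left(-68,538 \right)} = 26887 - \left(-338 + 538 - 68\right) = 26887 - 132 = 26755$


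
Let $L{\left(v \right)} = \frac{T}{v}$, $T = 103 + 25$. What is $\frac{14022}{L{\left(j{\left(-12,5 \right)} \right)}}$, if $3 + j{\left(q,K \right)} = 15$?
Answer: $\frac{21033}{16} \approx 1314.6$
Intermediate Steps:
$T = 128$
$j{\left(q,K \right)} = 12$ ($j{\left(q,K \right)} = -3 + 15 = 12$)
$L{\left(v \right)} = \frac{128}{v}$
$\frac{14022}{L{\left(j{\left(-12,5 \right)} \right)}} = \frac{14022}{128 \cdot \frac{1}{12}} = \frac{14022}{\frac{32}{3}} = 14022 \cdot \frac{3}{32} = \frac{21033}{16}$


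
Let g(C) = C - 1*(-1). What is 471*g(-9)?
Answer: -3768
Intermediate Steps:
g(C) = 1 + C (g(C) = C + 1 = 1 + C)
471*g(-9) = 471*(1 - 9) = 471*(-8) = -3768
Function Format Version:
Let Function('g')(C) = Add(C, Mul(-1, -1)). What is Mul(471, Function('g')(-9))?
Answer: -3768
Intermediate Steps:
Function('g')(C) = Add(1, C) (Function('g')(C) = Add(C, 1) = Add(1, C))
Mul(471, Function('g')(-9)) = Mul(471, Add(1, -9)) = Mul(471, -8) = -3768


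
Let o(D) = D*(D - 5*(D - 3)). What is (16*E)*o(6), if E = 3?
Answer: -2592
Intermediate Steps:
o(D) = D*(15 - 4*D) (o(D) = D*(D - 5*(-3 + D)) = D*(D + (15 - 5*D)) = D*(15 - 4*D))
(16*E)*o(6) = (16*3)*(6*(15 - 4*6)) = 48*(6*(15 - 24)) = 48*(6*(-9)) = 48*(-54) = -2592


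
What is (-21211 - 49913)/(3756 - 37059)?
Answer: 23708/11101 ≈ 2.1357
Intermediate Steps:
(-21211 - 49913)/(3756 - 37059) = -71124/(-33303) = -71124*(-1/33303) = 23708/11101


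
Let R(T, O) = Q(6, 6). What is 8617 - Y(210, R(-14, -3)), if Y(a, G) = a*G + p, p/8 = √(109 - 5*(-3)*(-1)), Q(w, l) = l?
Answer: 7357 - 8*√94 ≈ 7279.4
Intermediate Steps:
p = 8*√94 (p = 8*√(109 - 5*(-3)*(-1)) = 8*√(109 + 15*(-1)) = 8*√(109 - 15) = 8*√94 ≈ 77.563)
R(T, O) = 6
Y(a, G) = 8*√94 + G*a (Y(a, G) = a*G + 8*√94 = G*a + 8*√94 = 8*√94 + G*a)
8617 - Y(210, R(-14, -3)) = 8617 - (8*√94 + 6*210) = 8617 - (8*√94 + 1260) = 8617 - (1260 + 8*√94) = 8617 + (-1260 - 8*√94) = 7357 - 8*√94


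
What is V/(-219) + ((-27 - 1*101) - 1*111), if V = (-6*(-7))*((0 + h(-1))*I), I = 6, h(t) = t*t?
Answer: -17531/73 ≈ -240.15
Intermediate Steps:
h(t) = t**2
V = 252 (V = (-6*(-7))*((0 + (-1)**2)*6) = 42*((0 + 1)*6) = 42*(1*6) = 42*6 = 252)
V/(-219) + ((-27 - 1*101) - 1*111) = 252/(-219) + ((-27 - 1*101) - 1*111) = 252*(-1/219) + ((-27 - 101) - 111) = -84/73 + (-128 - 111) = -84/73 - 239 = -17531/73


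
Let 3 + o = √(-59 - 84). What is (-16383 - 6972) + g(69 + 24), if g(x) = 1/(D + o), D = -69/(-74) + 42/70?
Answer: -464100227805/19871549 - 136900*I*√143/19871549 ≈ -23355.0 - 0.082383*I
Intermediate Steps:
D = 567/370 (D = -69*(-1/74) + 42*(1/70) = 69/74 + ⅗ = 567/370 ≈ 1.5324)
o = -3 + I*√143 (o = -3 + √(-59 - 84) = -3 + √(-143) = -3 + I*√143 ≈ -3.0 + 11.958*I)
g(x) = 1/(-543/370 + I*√143) (g(x) = 1/(567/370 + (-3 + I*√143)) = 1/(-543/370 + I*√143))
(-16383 - 6972) + g(69 + 24) = (-16383 - 6972) + (-200910/19871549 - 136900*I*√143/19871549) = -23355 + (-200910/19871549 - 136900*I*√143/19871549) = -464100227805/19871549 - 136900*I*√143/19871549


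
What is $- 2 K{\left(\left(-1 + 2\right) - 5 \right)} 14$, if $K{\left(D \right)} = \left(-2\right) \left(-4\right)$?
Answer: $-224$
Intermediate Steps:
$K{\left(D \right)} = 8$
$- 2 K{\left(\left(-1 + 2\right) - 5 \right)} 14 = \left(-2\right) 8 \cdot 14 = \left(-16\right) 14 = -224$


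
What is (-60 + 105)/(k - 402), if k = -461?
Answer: -45/863 ≈ -0.052144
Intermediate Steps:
(-60 + 105)/(k - 402) = (-60 + 105)/(-461 - 402) = 45/(-863) = 45*(-1/863) = -45/863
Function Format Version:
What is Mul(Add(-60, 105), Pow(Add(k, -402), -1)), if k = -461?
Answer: Rational(-45, 863) ≈ -0.052144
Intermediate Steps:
Mul(Add(-60, 105), Pow(Add(k, -402), -1)) = Mul(Add(-60, 105), Pow(Add(-461, -402), -1)) = Mul(45, Pow(-863, -1)) = Mul(45, Rational(-1, 863)) = Rational(-45, 863)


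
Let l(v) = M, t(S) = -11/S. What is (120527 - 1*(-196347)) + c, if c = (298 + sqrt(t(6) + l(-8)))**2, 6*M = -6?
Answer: 2434051/6 + 298*I*sqrt(102)/3 ≈ 4.0568e+5 + 1003.2*I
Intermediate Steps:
M = -1 (M = (1/6)*(-6) = -1)
l(v) = -1
c = (298 + I*sqrt(102)/6)**2 (c = (298 + sqrt(-11/6 - 1))**2 = (298 + sqrt(-17/6))**2 = (298 + I*sqrt(102)/6)**2 ≈ 88801.0 + 1003.0*I)
(120527 - 1*(-196347)) + c = (120527 - 1*(-196347)) + (1788 + I*sqrt(102))**2/36 = (120527 + 196347) + (1788 + I*sqrt(102))**2/36 = 316874 + (1788 + I*sqrt(102))**2/36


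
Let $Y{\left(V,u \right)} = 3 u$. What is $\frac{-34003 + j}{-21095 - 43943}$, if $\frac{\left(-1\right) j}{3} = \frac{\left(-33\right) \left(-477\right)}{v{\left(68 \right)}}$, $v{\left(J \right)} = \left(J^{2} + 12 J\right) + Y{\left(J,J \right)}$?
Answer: $\frac{191960155}{367074472} \approx 0.52295$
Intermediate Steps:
$v{\left(J \right)} = J^{2} + 15 J$ ($v{\left(J \right)} = \left(J^{2} + 12 J\right) + 3 J = J^{2} + 15 J$)
$j = - \frac{47223}{5644}$ ($j = - 3 \frac{\left(-33\right) \left(-477\right)}{68 \left(15 + 68\right)} = - 3 \frac{15741}{68 \cdot 83} = - 3 \cdot \frac{15741}{5644} = - 3 \cdot 15741 \cdot \frac{1}{5644} = \left(-3\right) \frac{15741}{5644} = - \frac{47223}{5644} \approx -8.3669$)
$\frac{-34003 + j}{-21095 - 43943} = \frac{-34003 - \frac{47223}{5644}}{-21095 - 43943} = - \frac{191960155}{5644 \left(-65038\right)} = \left(- \frac{191960155}{5644}\right) \left(- \frac{1}{65038}\right) = \frac{191960155}{367074472}$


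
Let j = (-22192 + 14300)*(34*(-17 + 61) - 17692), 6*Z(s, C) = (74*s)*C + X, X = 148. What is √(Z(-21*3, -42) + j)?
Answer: 2*√287665854/3 ≈ 11307.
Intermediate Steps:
Z(s, C) = 74/3 + 37*C*s/3 (Z(s, C) = ((74*s)*C + 148)/6 = (74*C*s + 148)/6 = (148 + 74*C*s)/6 = 74/3 + 37*C*s/3)
j = 127818832 (j = -7892*(34*44 - 17692) = -7892*(1496 - 17692) = -7892*(-16196) = 127818832)
√(Z(-21*3, -42) + j) = √((74/3 + (37/3)*(-42)*(-21*3)) + 127818832) = √((74/3 + (37/3)*(-42)*(-63)) + 127818832) = √((74/3 + 32634) + 127818832) = √(97976/3 + 127818832) = √(383554472/3) = 2*√287665854/3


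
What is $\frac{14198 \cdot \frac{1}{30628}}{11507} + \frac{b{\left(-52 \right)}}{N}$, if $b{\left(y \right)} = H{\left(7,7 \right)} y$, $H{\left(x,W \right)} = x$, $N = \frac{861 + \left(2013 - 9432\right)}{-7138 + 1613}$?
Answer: $- \frac{5716005991009}{18639337782} \approx -306.66$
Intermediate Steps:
$N = \frac{6558}{5525}$ ($N = \frac{861 + \left(2013 - 9432\right)}{-5525} = \left(861 - 7419\right) \left(- \frac{1}{5525}\right) = \left(-6558\right) \left(- \frac{1}{5525}\right) = \frac{6558}{5525} \approx 1.187$)
$b{\left(y \right)} = 7 y$
$\frac{14198 \cdot \frac{1}{30628}}{11507} + \frac{b{\left(-52 \right)}}{N} = \frac{14198 \cdot \frac{1}{30628}}{11507} + \frac{7 \left(-52\right)}{\frac{6558}{5525}} = 14198 \cdot \frac{1}{30628} \cdot \frac{1}{11507} - \frac{1005550}{3279} = \frac{229}{494} \cdot \frac{1}{11507} - \frac{1005550}{3279} = \frac{229}{5684458} - \frac{1005550}{3279} = - \frac{5716005991009}{18639337782}$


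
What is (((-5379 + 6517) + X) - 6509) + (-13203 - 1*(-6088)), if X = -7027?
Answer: -19513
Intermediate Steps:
(((-5379 + 6517) + X) - 6509) + (-13203 - 1*(-6088)) = (((-5379 + 6517) - 7027) - 6509) + (-13203 - 1*(-6088)) = ((1138 - 7027) - 6509) + (-13203 + 6088) = (-5889 - 6509) - 7115 = -12398 - 7115 = -19513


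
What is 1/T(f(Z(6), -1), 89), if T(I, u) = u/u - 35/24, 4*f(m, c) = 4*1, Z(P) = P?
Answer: -24/11 ≈ -2.1818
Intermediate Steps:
f(m, c) = 1 (f(m, c) = (4*1)/4 = (1/4)*4 = 1)
T(I, u) = -11/24 (T(I, u) = 1 - 35*1/24 = 1 - 35/24 = -11/24)
1/T(f(Z(6), -1), 89) = 1/(-11/24) = -24/11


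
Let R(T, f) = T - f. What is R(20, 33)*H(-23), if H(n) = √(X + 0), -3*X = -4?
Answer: -26*√3/3 ≈ -15.011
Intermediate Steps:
X = 4/3 (X = -⅓*(-4) = 4/3 ≈ 1.3333)
H(n) = 2*√3/3 (H(n) = √(4/3 + 0) = √(4/3) = 2*√3/3)
R(20, 33)*H(-23) = (20 - 1*33)*(2*√3/3) = (20 - 33)*(2*√3/3) = -26*√3/3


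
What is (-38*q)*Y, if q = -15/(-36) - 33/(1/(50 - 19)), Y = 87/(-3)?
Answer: -6761321/6 ≈ -1.1269e+6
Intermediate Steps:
Y = -29 (Y = 87*(-1/3) = -29)
q = -12271/12 (q = -15*(-1/36) - 33/(1/31) = 5/12 - 33/1/31 = 5/12 - 33*31 = 5/12 - 1023 = -12271/12 ≈ -1022.6)
(-38*q)*Y = -38*(-12271/12)*(-29) = (233149/6)*(-29) = -6761321/6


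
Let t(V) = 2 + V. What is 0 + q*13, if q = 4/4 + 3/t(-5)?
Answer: 0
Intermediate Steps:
q = 0 (q = 4/4 + 3/(2 - 5) = 4*(¼) + 3/(-3) = 1 + 3*(-⅓) = 1 - 1 = 0)
0 + q*13 = 0 + 0*13 = 0 + 0 = 0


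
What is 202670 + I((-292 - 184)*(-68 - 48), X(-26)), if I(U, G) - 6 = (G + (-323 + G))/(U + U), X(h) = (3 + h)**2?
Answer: 3197416681/15776 ≈ 2.0268e+5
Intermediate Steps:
I(U, G) = 6 + (-323 + 2*G)/(2*U) (I(U, G) = 6 + (G + (-323 + G))/(U + U) = 6 + (-323 + 2*G)/((2*U)) = 6 + (-323 + 2*G)*(1/(2*U)) = 6 + (-323 + 2*G)/(2*U))
202670 + I((-292 - 184)*(-68 - 48), X(-26)) = 202670 + (-323/2 + (3 - 26)**2 + 6*((-292 - 184)*(-68 - 48)))/(((-292 - 184)*(-68 - 48))) = 202670 + (-323/2 + (-23)**2 + 6*(-476*(-116)))/((-476*(-116))) = 202670 + (-323/2 + 529 + 6*55216)/55216 = 202670 + (-323/2 + 529 + 331296)/55216 = 202670 + (1/55216)*(663327/2) = 202670 + 94761/15776 = 3197416681/15776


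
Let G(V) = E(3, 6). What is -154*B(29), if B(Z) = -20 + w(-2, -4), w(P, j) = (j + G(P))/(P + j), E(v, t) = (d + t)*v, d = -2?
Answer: 9856/3 ≈ 3285.3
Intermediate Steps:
E(v, t) = v*(-2 + t) (E(v, t) = (-2 + t)*v = v*(-2 + t))
G(V) = 12 (G(V) = 3*(-2 + 6) = 3*4 = 12)
w(P, j) = (12 + j)/(P + j) (w(P, j) = (j + 12)/(P + j) = (12 + j)/(P + j))
B(Z) = -64/3 (B(Z) = -20 + (12 - 4)/(-2 - 4) = -20 + 8/(-6) = -20 - 1/6*8 = -20 - 4/3 = -64/3)
-154*B(29) = -154*(-64/3) = 9856/3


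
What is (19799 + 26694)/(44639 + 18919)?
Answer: 46493/63558 ≈ 0.73151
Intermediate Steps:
(19799 + 26694)/(44639 + 18919) = 46493/63558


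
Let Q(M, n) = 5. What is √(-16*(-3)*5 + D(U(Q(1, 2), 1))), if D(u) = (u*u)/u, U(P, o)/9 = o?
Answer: √249 ≈ 15.780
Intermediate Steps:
U(P, o) = 9*o
D(u) = u (D(u) = u²/u = u)
√(-16*(-3)*5 + D(U(Q(1, 2), 1))) = √(-16*(-3)*5 + 9*1) = √(48*5 + 9) = √(240 + 9) = √249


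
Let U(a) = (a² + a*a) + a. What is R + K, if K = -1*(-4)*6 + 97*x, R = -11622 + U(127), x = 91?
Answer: 29614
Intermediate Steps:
U(a) = a + 2*a² (U(a) = (a² + a²) + a = 2*a² + a = a + 2*a²)
R = 20763 (R = -11622 + 127*(1 + 2*127) = -11622 + 127*(1 + 254) = -11622 + 127*255 = -11622 + 32385 = 20763)
K = 8851 (K = -1*(-4)*6 + 97*91 = 4*6 + 8827 = 24 + 8827 = 8851)
R + K = 20763 + 8851 = 29614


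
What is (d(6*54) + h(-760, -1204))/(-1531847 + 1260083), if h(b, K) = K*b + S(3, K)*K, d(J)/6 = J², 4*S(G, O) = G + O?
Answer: -1906397/271764 ≈ -7.0149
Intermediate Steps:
S(G, O) = G/4 + O/4 (S(G, O) = (G + O)/4 = G/4 + O/4)
d(J) = 6*J²
h(b, K) = K*b + K*(¾ + K/4) (h(b, K) = K*b + ((¼)*3 + K/4)*K = K*b + (¾ + K/4)*K = K*b + K*(¾ + K/4))
(d(6*54) + h(-760, -1204))/(-1531847 + 1260083) = (6*(6*54)² + (¼)*(-1204)*(3 - 1204 + 4*(-760)))/(-1531847 + 1260083) = (6*324² + (¼)*(-1204)*(3 - 1204 - 3040))/(-271764) = (6*104976 + (¼)*(-1204)*(-4241))*(-1/271764) = (629856 + 1276541)*(-1/271764) = 1906397*(-1/271764) = -1906397/271764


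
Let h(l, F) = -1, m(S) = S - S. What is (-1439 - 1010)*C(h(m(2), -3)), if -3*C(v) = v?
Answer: -2449/3 ≈ -816.33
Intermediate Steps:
m(S) = 0
C(v) = -v/3
(-1439 - 1010)*C(h(m(2), -3)) = (-1439 - 1010)*(-⅓*(-1)) = -2449*⅓ = -2449/3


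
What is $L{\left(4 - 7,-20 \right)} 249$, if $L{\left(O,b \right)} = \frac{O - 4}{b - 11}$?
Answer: $\frac{1743}{31} \approx 56.226$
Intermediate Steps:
$L{\left(O,b \right)} = \frac{-4 + O}{-11 + b}$ ($L{\left(O,b \right)} = \frac{-4 + O}{b - 11} = \frac{-4 + O}{-11 + b}$)
$L{\left(4 - 7,-20 \right)} 249 = \frac{-4 + \left(4 - 7\right)}{-11 - 20} \cdot 249 = \frac{-4 + \left(4 - 7\right)}{-31} \cdot 249 = - \frac{-4 - 3}{31} \cdot 249 = \left(- \frac{1}{31}\right) \left(-7\right) 249 = \frac{7}{31} \cdot 249 = \frac{1743}{31}$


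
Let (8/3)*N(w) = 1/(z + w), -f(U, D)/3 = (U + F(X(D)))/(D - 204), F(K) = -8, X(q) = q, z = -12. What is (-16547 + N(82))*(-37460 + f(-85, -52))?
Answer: 88864341416363/143360 ≈ 6.1987e+8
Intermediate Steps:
f(U, D) = -3*(-8 + U)/(-204 + D) (f(U, D) = -3*(U - 8)/(D - 204) = -3*(-8 + U)/(-204 + D))
N(w) = 3/(8*(-12 + w))
(-16547 + N(82))*(-37460 + f(-85, -52)) = (-16547 + 3/(8*(-12 + 82)))*(-37460 + 3*(8 - 1*(-85))/(-204 - 52)) = (-16547 + (3/8)/70)*(-37460 + 3*(8 + 85)/(-256)) = (-16547 + (3/8)*(1/70))*(-37460 + 3*(-1/256)*93) = (-16547 + 3/560)*(-37460 - 279/256) = -9266317/560*(-9590039/256) = 88864341416363/143360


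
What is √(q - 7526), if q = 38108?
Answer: 3*√3398 ≈ 174.88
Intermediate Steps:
√(q - 7526) = √(38108 - 7526) = √30582 = 3*√3398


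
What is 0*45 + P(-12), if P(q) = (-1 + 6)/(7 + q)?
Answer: -1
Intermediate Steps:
P(q) = 5/(7 + q)
0*45 + P(-12) = 0*45 + 5/(7 - 12) = 0 + 5/(-5) = 0 + 5*(-1/5) = 0 - 1 = -1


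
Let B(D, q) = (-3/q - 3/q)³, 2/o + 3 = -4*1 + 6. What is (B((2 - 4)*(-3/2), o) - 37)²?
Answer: 100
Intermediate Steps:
o = -2 (o = 2/(-3 + (-4*1 + 6)) = 2/(-3 + (-4 + 6)) = 2/(-3 + 2) = 2/(-1) = 2*(-1) = -2)
B(D, q) = -216/q³ (B(D, q) = (-6/q)³ = -216/q³)
(B((2 - 4)*(-3/2), o) - 37)² = (-216/(-2)³ - 37)² = (-216*(-⅛) - 37)² = (27 - 37)² = (-10)² = 100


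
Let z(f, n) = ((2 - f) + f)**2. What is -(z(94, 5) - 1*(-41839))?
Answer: -41843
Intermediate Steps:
z(f, n) = 4 (z(f, n) = 2**2 = 4)
-(z(94, 5) - 1*(-41839)) = -(4 - 1*(-41839)) = -(4 + 41839) = -1*41843 = -41843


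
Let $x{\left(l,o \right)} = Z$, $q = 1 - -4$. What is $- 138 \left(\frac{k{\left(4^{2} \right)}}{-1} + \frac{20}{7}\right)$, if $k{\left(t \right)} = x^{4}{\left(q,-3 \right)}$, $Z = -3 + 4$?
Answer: $- \frac{1794}{7} \approx -256.29$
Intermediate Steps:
$Z = 1$
$q = 5$ ($q = 1 + 4 = 5$)
$x{\left(l,o \right)} = 1$
$k{\left(t \right)} = 1$ ($k{\left(t \right)} = 1^{4} = 1$)
$- 138 \left(\frac{k{\left(4^{2} \right)}}{-1} + \frac{20}{7}\right) = - 138 \left(1 \frac{1}{-1} + \frac{20}{7}\right) = - 138 \left(1 \left(-1\right) + 20 \cdot \frac{1}{7}\right) = - 138 \left(-1 + \frac{20}{7}\right) = \left(-138\right) \frac{13}{7} = - \frac{1794}{7}$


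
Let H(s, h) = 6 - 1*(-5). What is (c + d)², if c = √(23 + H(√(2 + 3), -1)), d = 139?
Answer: (139 + √34)² ≈ 20976.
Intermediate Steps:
H(s, h) = 11 (H(s, h) = 6 + 5 = 11)
c = √34 (c = √(23 + 11) = √34 ≈ 5.8309)
(c + d)² = (√34 + 139)² = (139 + √34)²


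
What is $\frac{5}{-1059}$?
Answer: $- \frac{5}{1059} \approx -0.0047214$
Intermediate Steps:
$\frac{5}{-1059} = 5 \left(- \frac{1}{1059}\right) = - \frac{5}{1059}$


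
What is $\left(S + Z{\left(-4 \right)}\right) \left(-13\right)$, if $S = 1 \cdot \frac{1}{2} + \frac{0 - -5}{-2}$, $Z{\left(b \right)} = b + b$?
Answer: $130$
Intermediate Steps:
$Z{\left(b \right)} = 2 b$
$S = -2$ ($S = 1 \cdot \frac{1}{2} + \left(0 + 5\right) \left(- \frac{1}{2}\right) = \frac{1}{2} + 5 \left(- \frac{1}{2}\right) = \frac{1}{2} - \frac{5}{2} = -2$)
$\left(S + Z{\left(-4 \right)}\right) \left(-13\right) = \left(-2 + 2 \left(-4\right)\right) \left(-13\right) = \left(-2 - 8\right) \left(-13\right) = \left(-10\right) \left(-13\right) = 130$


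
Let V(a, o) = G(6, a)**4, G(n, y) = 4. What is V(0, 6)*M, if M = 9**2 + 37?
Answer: 30208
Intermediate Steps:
V(a, o) = 256 (V(a, o) = 4**4 = 256)
M = 118 (M = 81 + 37 = 118)
V(0, 6)*M = 256*118 = 30208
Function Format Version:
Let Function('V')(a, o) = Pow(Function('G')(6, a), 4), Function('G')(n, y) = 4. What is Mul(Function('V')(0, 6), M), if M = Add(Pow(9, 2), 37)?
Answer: 30208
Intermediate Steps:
Function('V')(a, o) = 256 (Function('V')(a, o) = Pow(4, 4) = 256)
M = 118 (M = Add(81, 37) = 118)
Mul(Function('V')(0, 6), M) = Mul(256, 118) = 30208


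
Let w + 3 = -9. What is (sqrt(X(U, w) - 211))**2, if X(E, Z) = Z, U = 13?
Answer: -223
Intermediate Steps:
w = -12 (w = -3 - 9 = -12)
(sqrt(X(U, w) - 211))**2 = (sqrt(-12 - 211))**2 = (sqrt(-223))**2 = (I*sqrt(223))**2 = -223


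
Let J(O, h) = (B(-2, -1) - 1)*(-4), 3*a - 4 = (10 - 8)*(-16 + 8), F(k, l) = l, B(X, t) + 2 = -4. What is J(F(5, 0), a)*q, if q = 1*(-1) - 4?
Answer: -140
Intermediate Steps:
q = -5 (q = -1 - 4 = -5)
B(X, t) = -6 (B(X, t) = -2 - 4 = -6)
a = -4 (a = 4/3 + ((10 - 8)*(-16 + 8))/3 = 4/3 + (2*(-8))/3 = 4/3 + (1/3)*(-16) = 4/3 - 16/3 = -4)
J(O, h) = 28 (J(O, h) = (-6 - 1)*(-4) = -7*(-4) = 28)
J(F(5, 0), a)*q = 28*(-5) = -140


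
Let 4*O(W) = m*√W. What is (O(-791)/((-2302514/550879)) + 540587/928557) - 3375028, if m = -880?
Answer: -3133905334009/928557 + 60596690*I*√791/1151257 ≈ -3.375e+6 + 1480.4*I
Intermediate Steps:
O(W) = -220*√W (O(W) = (-880*√W)/4 = -220*√W)
(O(-791)/((-2302514/550879)) + 540587/928557) - 3375028 = ((-220*I*√791)/((-2302514/550879)) + 540587/928557) - 3375028 = ((-220*I*√791)/((-2302514*1/550879)) + 540587*(1/928557)) - 3375028 = ((-220*I*√791)/(-2302514/550879) + 540587/928557) - 3375028 = (-220*I*√791*(-550879/2302514) + 540587/928557) - 3375028 = (60596690*I*√791/1151257 + 540587/928557) - 3375028 = (540587/928557 + 60596690*I*√791/1151257) - 3375028 = -3133905334009/928557 + 60596690*I*√791/1151257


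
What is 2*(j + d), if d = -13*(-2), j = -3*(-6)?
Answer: 88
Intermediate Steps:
j = 18
d = 26
2*(j + d) = 2*(18 + 26) = 2*44 = 88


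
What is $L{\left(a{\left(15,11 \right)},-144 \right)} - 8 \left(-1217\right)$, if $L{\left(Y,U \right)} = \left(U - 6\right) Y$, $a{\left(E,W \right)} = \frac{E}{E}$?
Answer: $9586$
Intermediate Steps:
$a{\left(E,W \right)} = 1$
$L{\left(Y,U \right)} = Y \left(-6 + U\right)$ ($L{\left(Y,U \right)} = \left(-6 + U\right) Y = Y \left(-6 + U\right)$)
$L{\left(a{\left(15,11 \right)},-144 \right)} - 8 \left(-1217\right) = 1 \left(-6 - 144\right) - 8 \left(-1217\right) = 1 \left(-150\right) - -9736 = -150 + 9736 = 9586$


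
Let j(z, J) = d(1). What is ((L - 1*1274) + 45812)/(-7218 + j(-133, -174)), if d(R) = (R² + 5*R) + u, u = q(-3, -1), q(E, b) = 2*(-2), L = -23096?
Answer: -10721/3608 ≈ -2.9715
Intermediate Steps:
q(E, b) = -4
u = -4
d(R) = -4 + R² + 5*R (d(R) = (R² + 5*R) - 4 = -4 + R² + 5*R)
j(z, J) = 2 (j(z, J) = -4 + 1² + 5*1 = -4 + 1 + 5 = 2)
((L - 1*1274) + 45812)/(-7218 + j(-133, -174)) = ((-23096 - 1*1274) + 45812)/(-7218 + 2) = ((-23096 - 1274) + 45812)/(-7216) = (-24370 + 45812)*(-1/7216) = 21442*(-1/7216) = -10721/3608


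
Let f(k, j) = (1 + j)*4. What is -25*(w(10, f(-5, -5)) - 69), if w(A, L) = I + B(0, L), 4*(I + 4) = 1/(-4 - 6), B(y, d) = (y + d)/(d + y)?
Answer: 14405/8 ≈ 1800.6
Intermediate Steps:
B(y, d) = 1 (B(y, d) = (d + y)/(d + y) = 1)
I = -161/40 (I = -4 + 1/(4*(-4 - 6)) = -4 + (¼)/(-10) = -4 + (¼)*(-⅒) = -4 - 1/40 = -161/40 ≈ -4.0250)
f(k, j) = 4 + 4*j
w(A, L) = -121/40 (w(A, L) = -161/40 + 1 = -121/40)
-25*(w(10, f(-5, -5)) - 69) = -25*(-121/40 - 69) = -25*(-2881/40) = 14405/8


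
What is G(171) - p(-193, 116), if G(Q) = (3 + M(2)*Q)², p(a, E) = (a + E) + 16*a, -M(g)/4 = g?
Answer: 1866390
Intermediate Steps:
M(g) = -4*g
p(a, E) = E + 17*a (p(a, E) = (E + a) + 16*a = E + 17*a)
G(Q) = (3 - 8*Q)² (G(Q) = (3 + (-4*2)*Q)² = (3 - 8*Q)²)
G(171) - p(-193, 116) = (-3 + 8*171)² - (116 + 17*(-193)) = (-3 + 1368)² - (116 - 3281) = 1365² - 1*(-3165) = 1863225 + 3165 = 1866390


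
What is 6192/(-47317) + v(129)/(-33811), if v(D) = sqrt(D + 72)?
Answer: -6192/47317 - sqrt(201)/33811 ≈ -0.13128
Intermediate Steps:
v(D) = sqrt(72 + D)
6192/(-47317) + v(129)/(-33811) = 6192/(-47317) + sqrt(72 + 129)/(-33811) = 6192*(-1/47317) + sqrt(201)*(-1/33811) = -6192/47317 - sqrt(201)/33811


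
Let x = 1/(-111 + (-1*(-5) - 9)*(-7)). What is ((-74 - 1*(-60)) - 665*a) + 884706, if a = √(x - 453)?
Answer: 884692 - 13300*I*√7802/83 ≈ 8.8469e+5 - 14154.0*I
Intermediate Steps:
x = -1/83 (x = 1/(-111 + (5 - 9)*(-7)) = 1/(-111 - 4*(-7)) = 1/(-111 + 28) = 1/(-83) = -1/83 ≈ -0.012048)
a = 20*I*√7802/83 (a = √(-1/83 - 453) = √(-37600/83) = 20*I*√7802/83 ≈ 21.284*I)
((-74 - 1*(-60)) - 665*a) + 884706 = ((-74 - 1*(-60)) - 13300*I*√7802/83) + 884706 = ((-74 + 60) - 13300*I*√7802/83) + 884706 = (-14 - 13300*I*√7802/83) + 884706 = 884692 - 13300*I*√7802/83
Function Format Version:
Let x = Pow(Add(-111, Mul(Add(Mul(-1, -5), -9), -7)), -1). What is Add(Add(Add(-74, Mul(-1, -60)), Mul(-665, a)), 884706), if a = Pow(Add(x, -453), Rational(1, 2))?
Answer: Add(884692, Mul(Rational(-13300, 83), I, Pow(7802, Rational(1, 2)))) ≈ Add(8.8469e+5, Mul(-14154., I))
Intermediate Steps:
x = Rational(-1, 83) (x = Pow(Add(-111, Mul(Add(5, -9), -7)), -1) = Pow(Add(-111, Mul(-4, -7)), -1) = Pow(Add(-111, 28), -1) = Pow(-83, -1) = Rational(-1, 83) ≈ -0.012048)
a = Mul(Rational(20, 83), I, Pow(7802, Rational(1, 2))) (a = Pow(Add(Rational(-1, 83), -453), Rational(1, 2)) = Pow(Rational(-37600, 83), Rational(1, 2)) = Mul(Rational(20, 83), I, Pow(7802, Rational(1, 2))) ≈ Mul(21.284, I))
Add(Add(Add(-74, Mul(-1, -60)), Mul(-665, a)), 884706) = Add(Add(Add(-74, Mul(-1, -60)), Mul(-665, Mul(Rational(20, 83), I, Pow(7802, Rational(1, 2))))), 884706) = Add(Add(Add(-74, 60), Mul(Rational(-13300, 83), I, Pow(7802, Rational(1, 2)))), 884706) = Add(Add(-14, Mul(Rational(-13300, 83), I, Pow(7802, Rational(1, 2)))), 884706) = Add(884692, Mul(Rational(-13300, 83), I, Pow(7802, Rational(1, 2))))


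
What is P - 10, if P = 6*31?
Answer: 176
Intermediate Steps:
P = 186
P - 10 = 186 - 10 = 176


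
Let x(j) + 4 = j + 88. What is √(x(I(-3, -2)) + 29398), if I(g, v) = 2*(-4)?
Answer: √29474 ≈ 171.68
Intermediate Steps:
I(g, v) = -8
x(j) = 84 + j (x(j) = -4 + (j + 88) = -4 + (88 + j) = 84 + j)
√(x(I(-3, -2)) + 29398) = √((84 - 8) + 29398) = √(76 + 29398) = √29474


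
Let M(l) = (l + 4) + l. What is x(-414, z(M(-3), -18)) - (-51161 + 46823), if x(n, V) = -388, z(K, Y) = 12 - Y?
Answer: 3950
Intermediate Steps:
M(l) = 4 + 2*l (M(l) = (4 + l) + l = 4 + 2*l)
x(-414, z(M(-3), -18)) - (-51161 + 46823) = -388 - (-51161 + 46823) = -388 - 1*(-4338) = -388 + 4338 = 3950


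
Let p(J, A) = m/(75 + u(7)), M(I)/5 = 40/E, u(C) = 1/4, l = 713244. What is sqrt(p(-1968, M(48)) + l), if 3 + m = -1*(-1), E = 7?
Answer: 2*sqrt(16155154309)/301 ≈ 844.54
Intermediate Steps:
u(C) = 1/4
m = -2 (m = -3 - 1*(-1) = -3 + 1 = -2)
M(I) = 200/7 (M(I) = 5*(40/7) = 200/7)
p(J, A) = -8/301 (p(J, A) = -2/(75 + 1/4) = -2/301/4 = -2*4/301 = -8/301)
sqrt(p(-1968, M(48)) + l) = sqrt(-8/301 + 713244) = sqrt(214686436/301) = 2*sqrt(16155154309)/301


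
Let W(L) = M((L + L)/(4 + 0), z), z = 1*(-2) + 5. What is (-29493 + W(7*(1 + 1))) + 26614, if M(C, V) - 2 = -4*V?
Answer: -2889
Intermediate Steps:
z = 3 (z = -2 + 5 = 3)
M(C, V) = 2 - 4*V
W(L) = -10 (W(L) = 2 - 4*3 = 2 - 12 = -10)
(-29493 + W(7*(1 + 1))) + 26614 = (-29493 - 10) + 26614 = -29503 + 26614 = -2889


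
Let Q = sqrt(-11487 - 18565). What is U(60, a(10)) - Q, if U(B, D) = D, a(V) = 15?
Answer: 15 - 2*I*sqrt(7513) ≈ 15.0 - 173.36*I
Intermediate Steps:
Q = 2*I*sqrt(7513) (Q = sqrt(-30052) = 2*I*sqrt(7513) ≈ 173.36*I)
U(60, a(10)) - Q = 15 - 2*I*sqrt(7513)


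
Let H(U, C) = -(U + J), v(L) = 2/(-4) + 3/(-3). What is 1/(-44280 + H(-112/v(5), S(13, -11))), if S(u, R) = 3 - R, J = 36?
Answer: -3/133172 ≈ -2.2527e-5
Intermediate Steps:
v(L) = -3/2 (v(L) = 2*(-1/4) + 3*(-1/3) = -1/2 - 1 = -3/2)
H(U, C) = -36 - U (H(U, C) = -(U + 36) = -(36 + U) = -36 - U)
1/(-44280 + H(-112/v(5), S(13, -11))) = 1/(-44280 + (-36 - (-112)/(-3/2))) = 1/(-44280 + (-36 - (-112)*(-2)/3)) = 1/(-44280 + (-36 - 1*224/3)) = 1/(-44280 + (-36 - 224/3)) = 1/(-44280 - 332/3) = 1/(-133172/3) = -3/133172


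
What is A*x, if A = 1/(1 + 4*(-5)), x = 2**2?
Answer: -4/19 ≈ -0.21053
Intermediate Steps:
x = 4
A = -1/19 (A = 1/(1 - 20) = 1/(-19) = -1/19 ≈ -0.052632)
A*x = -1/19*4 = -4/19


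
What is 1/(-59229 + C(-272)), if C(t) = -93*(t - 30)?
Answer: -1/31143 ≈ -3.2110e-5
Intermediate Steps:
C(t) = 2790 - 93*t (C(t) = -93*(-30 + t) = 2790 - 93*t)
1/(-59229 + C(-272)) = 1/(-59229 + (2790 - 93*(-272))) = 1/(-59229 + (2790 + 25296)) = 1/(-59229 + 28086) = 1/(-31143) = -1/31143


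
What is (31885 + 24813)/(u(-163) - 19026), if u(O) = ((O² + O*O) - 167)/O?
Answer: -9241774/3154209 ≈ -2.9300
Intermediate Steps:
u(O) = (-167 + 2*O²)/O (u(O) = ((O² + O²) - 167)/O = (2*O² - 167)/O = (-167 + 2*O²)/O)
(31885 + 24813)/(u(-163) - 19026) = (31885 + 24813)/((-167/(-163) + 2*(-163)) - 19026) = 56698/((-167*(-1/163) - 326) - 19026) = 56698/((167/163 - 326) - 19026) = 56698/(-52971/163 - 19026) = 56698/(-3154209/163) = 56698*(-163/3154209) = -9241774/3154209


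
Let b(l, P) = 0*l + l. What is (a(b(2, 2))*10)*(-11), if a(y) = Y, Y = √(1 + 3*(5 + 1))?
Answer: -110*√19 ≈ -479.48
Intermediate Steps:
Y = √19 (Y = √(1 + 3*6) = √(1 + 18) = √19 ≈ 4.3589)
b(l, P) = l (b(l, P) = 0 + l = l)
a(y) = √19
(a(b(2, 2))*10)*(-11) = (√19*10)*(-11) = (10*√19)*(-11) = -110*√19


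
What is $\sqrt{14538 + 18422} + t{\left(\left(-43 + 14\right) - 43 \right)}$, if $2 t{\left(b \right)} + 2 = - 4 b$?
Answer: $143 + 8 \sqrt{515} \approx 324.55$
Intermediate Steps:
$t{\left(b \right)} = -1 - 2 b$ ($t{\left(b \right)} = -1 + \frac{\left(-4\right) b}{2} = -1 - 2 b$)
$\sqrt{14538 + 18422} + t{\left(\left(-43 + 14\right) - 43 \right)} = \sqrt{14538 + 18422} - \left(1 + 2 \left(\left(-43 + 14\right) - 43\right)\right) = \sqrt{32960} - \left(1 + 2 \left(-29 - 43\right)\right) = 8 \sqrt{515} - -143 = 8 \sqrt{515} + \left(-1 + 144\right) = 8 \sqrt{515} + 143 = 143 + 8 \sqrt{515}$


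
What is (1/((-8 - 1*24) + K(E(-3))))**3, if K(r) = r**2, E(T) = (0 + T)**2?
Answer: 1/117649 ≈ 8.4999e-6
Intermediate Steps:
E(T) = T**2
(1/((-8 - 1*24) + K(E(-3))))**3 = (1/((-8 - 1*24) + ((-3)**2)**2))**3 = (1/((-8 - 24) + 9**2))**3 = (1/(-32 + 81))**3 = (1/49)**3 = 1/117649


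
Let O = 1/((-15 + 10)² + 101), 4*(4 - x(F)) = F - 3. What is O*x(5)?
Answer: 1/36 ≈ 0.027778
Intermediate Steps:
x(F) = 19/4 - F/4 (x(F) = 4 - (F - 3)/4 = 4 - (-3 + F)/4 = 4 + (¾ - F/4) = 19/4 - F/4)
O = 1/126 (O = 1/((-5)² + 101) = 1/(25 + 101) = 1/126 ≈ 0.0079365)
O*x(5) = (19/4 - ¼*5)/126 = (19/4 - 5/4)/126 = (1/126)*(7/2) = 1/36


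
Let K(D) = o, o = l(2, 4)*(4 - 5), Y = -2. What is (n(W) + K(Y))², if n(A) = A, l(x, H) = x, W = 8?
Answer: 36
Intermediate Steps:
o = -2 (o = 2*(4 - 5) = 2*(-1) = -2)
K(D) = -2
(n(W) + K(Y))² = (8 - 2)² = 6² = 36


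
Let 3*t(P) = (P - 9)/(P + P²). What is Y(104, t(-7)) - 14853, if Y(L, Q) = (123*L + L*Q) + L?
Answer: -124123/63 ≈ -1970.2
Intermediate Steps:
t(P) = (-9 + P)/(3*(P + P²)) (t(P) = ((P - 9)/(P + P²))/3 = ((-9 + P)/(P + P²))/3 = (-9 + P)/(3*(P + P²)))
Y(L, Q) = 124*L + L*Q
Y(104, t(-7)) - 14853 = 104*(124 + (⅓)*(-9 - 7)/(-7*(1 - 7))) - 14853 = 104*(124 + (⅓)*(-⅐)*(-16)/(-6)) - 14853 = 104*(124 + (⅓)*(-⅐)*(-⅙)*(-16)) - 14853 = 104*(124 - 8/63) - 14853 = 104*(7804/63) - 14853 = 811616/63 - 14853 = -124123/63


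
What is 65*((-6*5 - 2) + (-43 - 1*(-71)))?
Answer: -260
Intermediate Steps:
65*((-6*5 - 2) + (-43 - 1*(-71))) = 65*((-30 - 2) + (-43 + 71)) = 65*(-32 + 28) = 65*(-4) = -260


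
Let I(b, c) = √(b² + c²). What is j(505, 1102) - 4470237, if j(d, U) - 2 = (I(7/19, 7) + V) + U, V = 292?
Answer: -4468841 + 7*√362/19 ≈ -4.4688e+6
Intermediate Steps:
j(d, U) = 294 + U + 7*√362/19 (j(d, U) = 2 + ((√((7/19)² + 7²) + 292) + U) = 2 + ((√((7*(1/19))² + 49) + 292) + U) = 2 + ((√((7/19)² + 49) + 292) + U) = 2 + ((√(49/361 + 49) + 292) + U) = 2 + ((√(17738/361) + 292) + U) = 2 + ((7*√362/19 + 292) + U) = 2 + ((292 + 7*√362/19) + U) = 2 + (292 + U + 7*√362/19) = 294 + U + 7*√362/19)
j(505, 1102) - 4470237 = (294 + 1102 + 7*√362/19) - 4470237 = (1396 + 7*√362/19) - 4470237 = -4468841 + 7*√362/19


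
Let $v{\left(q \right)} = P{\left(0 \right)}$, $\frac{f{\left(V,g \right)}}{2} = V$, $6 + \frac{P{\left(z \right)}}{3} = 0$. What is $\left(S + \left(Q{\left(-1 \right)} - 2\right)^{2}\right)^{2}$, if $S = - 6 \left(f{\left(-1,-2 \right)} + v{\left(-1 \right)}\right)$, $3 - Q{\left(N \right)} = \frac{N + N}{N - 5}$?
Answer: $\frac{1175056}{81} \approx 14507.0$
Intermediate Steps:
$P{\left(z \right)} = -18$ ($P{\left(z \right)} = -18 + 3 \cdot 0 = -18 + 0 = -18$)
$f{\left(V,g \right)} = 2 V$
$v{\left(q \right)} = -18$
$Q{\left(N \right)} = 3 - \frac{2 N}{-5 + N}$ ($Q{\left(N \right)} = 3 - \frac{N + N}{N - 5} = 3 - \frac{2 N}{-5 + N}$)
$S = 120$ ($S = - 6 \left(2 \left(-1\right) - 18\right) = - 6 \left(-2 - 18\right) = \left(-6\right) \left(-20\right) = 120$)
$\left(S + \left(Q{\left(-1 \right)} - 2\right)^{2}\right)^{2} = \left(120 + \left(\frac{-15 - 1}{-5 - 1} - 2\right)^{2}\right)^{2} = \left(120 + \left(\frac{1}{-6} \left(-16\right) - 2\right)^{2}\right)^{2} = \left(120 + \left(\left(- \frac{1}{6}\right) \left(-16\right) - 2\right)^{2}\right)^{2} = \left(120 + \left(\frac{8}{3} - 2\right)^{2}\right)^{2} = \left(120 + \left(\frac{2}{3}\right)^{2}\right)^{2} = \left(120 + \frac{4}{9}\right)^{2} = \left(\frac{1084}{9}\right)^{2} = \frac{1175056}{81}$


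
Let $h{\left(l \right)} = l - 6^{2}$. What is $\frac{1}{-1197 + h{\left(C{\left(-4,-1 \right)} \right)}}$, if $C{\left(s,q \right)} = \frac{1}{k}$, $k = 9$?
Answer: $- \frac{9}{11096} \approx -0.0008111$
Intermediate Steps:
$C{\left(s,q \right)} = \frac{1}{9}$
$h{\left(l \right)} = -36 + l$ ($h{\left(l \right)} = l - 36 = -36 + l$)
$\frac{1}{-1197 + h{\left(C{\left(-4,-1 \right)} \right)}} = \frac{1}{-1197 + \left(-36 + \frac{1}{9}\right)} = \frac{1}{-1197 - \frac{323}{9}} = \frac{1}{- \frac{11096}{9}} = - \frac{9}{11096}$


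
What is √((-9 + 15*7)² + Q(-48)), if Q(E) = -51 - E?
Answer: √9213 ≈ 95.984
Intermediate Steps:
√((-9 + 15*7)² + Q(-48)) = √((-9 + 15*7)² + (-51 - 1*(-48))) = √((-9 + 105)² + (-51 + 48)) = √(96² - 3) = √(9216 - 3) = √9213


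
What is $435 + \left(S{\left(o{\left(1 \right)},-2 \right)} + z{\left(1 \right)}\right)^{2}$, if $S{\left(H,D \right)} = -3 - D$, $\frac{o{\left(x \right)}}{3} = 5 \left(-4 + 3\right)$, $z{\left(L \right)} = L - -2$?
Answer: $439$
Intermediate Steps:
$z{\left(L \right)} = 2 + L$ ($z{\left(L \right)} = L + 2 = 2 + L$)
$o{\left(x \right)} = -15$ ($o{\left(x \right)} = 3 \cdot 5 \left(-4 + 3\right) = 3 \cdot 5 \left(-1\right) = 3 \left(-5\right) = -15$)
$435 + \left(S{\left(o{\left(1 \right)},-2 \right)} + z{\left(1 \right)}\right)^{2} = 435 + \left(\left(-3 - -2\right) + \left(2 + 1\right)\right)^{2} = 435 + \left(\left(-3 + 2\right) + 3\right)^{2} = 435 + \left(-1 + 3\right)^{2} = 435 + 2^{2} = 435 + 4 = 439$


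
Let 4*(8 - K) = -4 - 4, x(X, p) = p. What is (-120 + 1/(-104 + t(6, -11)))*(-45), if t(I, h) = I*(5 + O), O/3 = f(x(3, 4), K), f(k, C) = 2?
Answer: 205245/38 ≈ 5401.2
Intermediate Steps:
K = 10 (K = 8 - (-4 - 4)/4 = 8 - ¼*(-8) = 8 + 2 = 10)
O = 6 (O = 3*2 = 6)
t(I, h) = 11*I (t(I, h) = I*(5 + 6) = I*11 = 11*I)
(-120 + 1/(-104 + t(6, -11)))*(-45) = (-120 + 1/(-104 + 11*6))*(-45) = (-120 + 1/(-104 + 66))*(-45) = (-120 + 1/(-38))*(-45) = (-120 - 1/38)*(-45) = -4561/38*(-45) = 205245/38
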